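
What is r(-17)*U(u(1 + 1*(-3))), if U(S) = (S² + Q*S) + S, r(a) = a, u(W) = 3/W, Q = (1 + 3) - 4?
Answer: -51/4 ≈ -12.750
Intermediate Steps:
Q = 0 (Q = 4 - 4 = 0)
U(S) = S + S² (U(S) = (S² + 0*S) + S = (S² + 0) + S = S² + S = S + S²)
r(-17)*U(u(1 + 1*(-3))) = -17*3/(1 + 1*(-3))*(1 + 3/(1 + 1*(-3))) = -17*3/(1 - 3)*(1 + 3/(1 - 3)) = -17*3/(-2)*(1 + 3/(-2)) = -17*3*(-½)*(1 + 3*(-½)) = -(-51)*(1 - 3/2)/2 = -(-51)*(-1)/(2*2) = -17*¾ = -51/4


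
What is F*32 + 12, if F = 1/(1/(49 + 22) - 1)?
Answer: -716/35 ≈ -20.457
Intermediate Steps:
F = -71/70 (F = 1/(1/71 - 1) = 1/(-70/71) = -71/70 ≈ -1.0143)
F*32 + 12 = -71/70*32 + 12 = -1136/35 + 12 = -716/35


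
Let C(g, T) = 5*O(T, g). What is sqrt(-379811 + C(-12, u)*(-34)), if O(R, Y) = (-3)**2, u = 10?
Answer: I*sqrt(381341) ≈ 617.53*I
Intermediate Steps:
O(R, Y) = 9
C(g, T) = 45 (C(g, T) = 5*9 = 45)
sqrt(-379811 + C(-12, u)*(-34)) = sqrt(-379811 + 45*(-34)) = sqrt(-379811 - 1530) = sqrt(-381341) = I*sqrt(381341)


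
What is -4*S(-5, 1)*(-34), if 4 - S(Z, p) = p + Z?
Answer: 1088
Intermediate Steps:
S(Z, p) = 4 - Z - p (S(Z, p) = 4 - (p + Z) = 4 - (Z + p) = 4 + (-Z - p) = 4 - Z - p)
-4*S(-5, 1)*(-34) = -4*(4 - 1*(-5) - 1*1)*(-34) = -4*(4 + 5 - 1)*(-34) = -4*8*(-34) = -32*(-34) = 1088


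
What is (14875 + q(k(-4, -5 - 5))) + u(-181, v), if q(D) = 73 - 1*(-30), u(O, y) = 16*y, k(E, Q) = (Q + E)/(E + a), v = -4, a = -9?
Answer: 14914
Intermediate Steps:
k(E, Q) = (E + Q)/(-9 + E) (k(E, Q) = (Q + E)/(E - 9) = (E + Q)/(-9 + E))
q(D) = 103 (q(D) = 73 + 30 = 103)
(14875 + q(k(-4, -5 - 5))) + u(-181, v) = (14875 + 103) + 16*(-4) = 14978 - 64 = 14914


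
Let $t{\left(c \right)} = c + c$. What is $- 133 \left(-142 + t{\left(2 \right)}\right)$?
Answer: $18354$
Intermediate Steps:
$t{\left(c \right)} = 2 c$
$- 133 \left(-142 + t{\left(2 \right)}\right) = - 133 \left(-142 + 2 \cdot 2\right) = - 133 \left(-142 + 4\right) = \left(-133\right) \left(-138\right) = 18354$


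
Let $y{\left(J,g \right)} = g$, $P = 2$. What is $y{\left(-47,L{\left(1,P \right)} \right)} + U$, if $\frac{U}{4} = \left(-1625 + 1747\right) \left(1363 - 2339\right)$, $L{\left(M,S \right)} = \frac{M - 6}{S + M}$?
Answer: $- \frac{1428869}{3} \approx -4.7629 \cdot 10^{5}$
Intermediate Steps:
$L{\left(M,S \right)} = \frac{-6 + M}{M + S}$
$U = -476288$ ($U = 4 \left(-1625 + 1747\right) \left(1363 - 2339\right) = 4 \cdot 122 \left(-976\right) = 4 \left(-119072\right) = -476288$)
$y{\left(-47,L{\left(1,P \right)} \right)} + U = \frac{-6 + 1}{1 + 2} - 476288 = \frac{1}{3} \left(-5\right) - 476288 = - \frac{5}{3} - 476288 = - \frac{1428869}{3}$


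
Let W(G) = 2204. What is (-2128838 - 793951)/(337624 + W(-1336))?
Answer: -974263/113276 ≈ -8.6008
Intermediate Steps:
(-2128838 - 793951)/(337624 + W(-1336)) = (-2128838 - 793951)/(337624 + 2204) = -2922789/339828 = -2922789*1/339828 = -974263/113276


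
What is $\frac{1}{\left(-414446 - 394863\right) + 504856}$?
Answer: $- \frac{1}{304453} \approx -3.2846 \cdot 10^{-6}$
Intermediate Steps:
$\frac{1}{\left(-414446 - 394863\right) + 504856} = \frac{1}{-809309 + 504856} = \frac{1}{-304453} = - \frac{1}{304453}$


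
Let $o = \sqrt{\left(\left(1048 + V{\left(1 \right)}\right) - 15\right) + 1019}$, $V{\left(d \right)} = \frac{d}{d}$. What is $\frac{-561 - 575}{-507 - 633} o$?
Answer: $\frac{284 \sqrt{2053}}{285} \approx 45.151$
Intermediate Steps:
$V{\left(d \right)} = 1$
$o = \sqrt{2053}$ ($o = \sqrt{\left(\left(1048 + 1\right) - 15\right) + 1019} = \sqrt{\left(1049 - 15\right) + 1019} = \sqrt{1034 + 1019} = \sqrt{2053} \approx 45.31$)
$\frac{-561 - 575}{-507 - 633} o = \frac{-561 - 575}{-507 - 633} \sqrt{2053} = - \frac{1136}{-1140} \sqrt{2053} = \left(-1136\right) \left(- \frac{1}{1140}\right) \sqrt{2053} = \frac{284 \sqrt{2053}}{285}$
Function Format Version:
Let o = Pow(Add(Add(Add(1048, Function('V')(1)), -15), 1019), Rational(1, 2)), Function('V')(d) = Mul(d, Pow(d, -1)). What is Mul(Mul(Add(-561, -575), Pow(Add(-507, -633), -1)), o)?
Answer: Mul(Rational(284, 285), Pow(2053, Rational(1, 2))) ≈ 45.151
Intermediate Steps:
Function('V')(d) = 1
o = Pow(2053, Rational(1, 2)) (o = Pow(Add(Add(Add(1048, 1), -15), 1019), Rational(1, 2)) = Pow(Add(Add(1049, -15), 1019), Rational(1, 2)) = Pow(Add(1034, 1019), Rational(1, 2)) = Pow(2053, Rational(1, 2)) ≈ 45.310)
Mul(Mul(Add(-561, -575), Pow(Add(-507, -633), -1)), o) = Mul(Mul(Add(-561, -575), Pow(Add(-507, -633), -1)), Pow(2053, Rational(1, 2))) = Mul(Mul(-1136, Pow(-1140, -1)), Pow(2053, Rational(1, 2))) = Mul(Mul(-1136, Rational(-1, 1140)), Pow(2053, Rational(1, 2))) = Mul(Rational(284, 285), Pow(2053, Rational(1, 2)))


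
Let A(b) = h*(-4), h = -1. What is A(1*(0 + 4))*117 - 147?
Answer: 321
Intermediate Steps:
A(b) = 4 (A(b) = -1*(-4) = 4)
A(1*(0 + 4))*117 - 147 = 4*117 - 147 = 468 - 147 = 321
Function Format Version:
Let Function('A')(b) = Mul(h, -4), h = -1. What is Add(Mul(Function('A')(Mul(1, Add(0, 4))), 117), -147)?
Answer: 321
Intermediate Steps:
Function('A')(b) = 4 (Function('A')(b) = Mul(-1, -4) = 4)
Add(Mul(Function('A')(Mul(1, Add(0, 4))), 117), -147) = Add(Mul(4, 117), -147) = Add(468, -147) = 321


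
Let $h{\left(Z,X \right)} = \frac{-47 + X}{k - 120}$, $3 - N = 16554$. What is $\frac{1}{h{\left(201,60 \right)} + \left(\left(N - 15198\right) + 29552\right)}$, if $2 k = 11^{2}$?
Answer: $- \frac{119}{261469} \approx -0.00045512$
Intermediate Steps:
$N = -16551$ ($N = 3 - 16554 = -16551$)
$k = \frac{121}{2}$ ($k = \frac{11^{2}}{2} = \frac{1}{2} \cdot 121 = \frac{121}{2} \approx 60.5$)
$h{\left(Z,X \right)} = \frac{94}{119} - \frac{2 X}{119}$ ($h{\left(Z,X \right)} = \frac{-47 + X}{\frac{121}{2} - 120} = \frac{-47 + X}{- \frac{119}{2}} = \left(-47 + X\right) \left(- \frac{2}{119}\right) = \frac{94}{119} - \frac{2 X}{119}$)
$\frac{1}{h{\left(201,60 \right)} + \left(\left(N - 15198\right) + 29552\right)} = \frac{1}{\left(\frac{94}{119} - \frac{120}{119}\right) + \left(\left(-16551 - 15198\right) + 29552\right)} = \frac{1}{\left(\frac{94}{119} - \frac{120}{119}\right) + \left(-31749 + 29552\right)} = \frac{1}{- \frac{26}{119} - 2197} = \frac{1}{- \frac{261469}{119}} = - \frac{119}{261469}$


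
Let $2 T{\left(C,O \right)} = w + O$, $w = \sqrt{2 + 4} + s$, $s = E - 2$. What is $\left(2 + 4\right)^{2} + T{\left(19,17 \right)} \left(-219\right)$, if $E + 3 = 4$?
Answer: $-1716 - \frac{219 \sqrt{6}}{2} \approx -1984.2$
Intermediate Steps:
$E = 1$ ($E = -3 + 4 = 1$)
$s = -1$ ($s = 1 - 2 = -1$)
$w = -1 + \sqrt{6}$ ($w = \sqrt{2 + 4} - 1 = \sqrt{6} - 1 = -1 + \sqrt{6} \approx 1.4495$)
$T{\left(C,O \right)} = - \frac{1}{2} + \frac{O}{2} + \frac{\sqrt{6}}{2}$ ($T{\left(C,O \right)} = \frac{\left(-1 + \sqrt{6}\right) + O}{2} = \frac{-1 + O + \sqrt{6}}{2} = - \frac{1}{2} + \frac{O}{2} + \frac{\sqrt{6}}{2}$)
$\left(2 + 4\right)^{2} + T{\left(19,17 \right)} \left(-219\right) = \left(2 + 4\right)^{2} + \left(- \frac{1}{2} + \frac{1}{2} \cdot 17 + \frac{\sqrt{6}}{2}\right) \left(-219\right) = 6^{2} + \left(- \frac{1}{2} + \frac{17}{2} + \frac{\sqrt{6}}{2}\right) \left(-219\right) = 36 + \left(8 + \frac{\sqrt{6}}{2}\right) \left(-219\right) = 36 - \left(1752 + \frac{219 \sqrt{6}}{2}\right) = -1716 - \frac{219 \sqrt{6}}{2}$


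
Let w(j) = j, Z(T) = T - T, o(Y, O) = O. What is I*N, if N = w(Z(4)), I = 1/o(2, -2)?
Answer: 0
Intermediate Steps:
I = -½ (I = 1/(-2) = -½ ≈ -0.50000)
Z(T) = 0
N = 0
I*N = -½*0 = 0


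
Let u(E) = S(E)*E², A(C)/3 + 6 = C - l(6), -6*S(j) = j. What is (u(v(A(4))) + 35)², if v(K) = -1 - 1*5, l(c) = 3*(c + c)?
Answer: 5041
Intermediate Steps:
l(c) = 6*c (l(c) = 3*(2*c) = 6*c)
S(j) = -j/6
A(C) = -126 + 3*C (A(C) = -18 + 3*(C - 6*6) = -18 + 3*(C - 1*36) = -18 + 3*(C - 36) = -18 + 3*(-36 + C) = -18 + (-108 + 3*C) = -126 + 3*C)
v(K) = -6 (v(K) = -1 - 5 = -6)
u(E) = -E³/6 (u(E) = (-E/6)*E² = -E³/6)
(u(v(A(4))) + 35)² = (-⅙*(-6)³ + 35)² = (-⅙*(-216) + 35)² = (36 + 35)² = 71² = 5041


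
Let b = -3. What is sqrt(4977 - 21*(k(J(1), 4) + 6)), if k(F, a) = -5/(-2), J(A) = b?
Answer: sqrt(19194)/2 ≈ 69.271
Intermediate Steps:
J(A) = -3
k(F, a) = 5/2 (k(F, a) = -5*(-1/2) = 5/2)
sqrt(4977 - 21*(k(J(1), 4) + 6)) = sqrt(4977 - 21*(5/2 + 6)) = sqrt(4977 - 21*17/2) = sqrt(4977 - 357/2) = sqrt(9597/2) = sqrt(19194)/2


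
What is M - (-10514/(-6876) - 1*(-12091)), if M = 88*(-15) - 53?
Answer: -46294489/3438 ≈ -13466.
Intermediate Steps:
M = -1373 (M = -1320 - 53 = -1373)
M - (-10514/(-6876) - 1*(-12091)) = -1373 - (-10514/(-6876) - 1*(-12091)) = -1373 - (-10514*(-1/6876) + 12091) = -1373 - (5257/3438 + 12091) = -1373 - 1*41574115/3438 = -1373 - 41574115/3438 = -46294489/3438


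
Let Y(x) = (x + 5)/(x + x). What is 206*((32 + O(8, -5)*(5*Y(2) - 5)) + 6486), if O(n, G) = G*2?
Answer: 1334983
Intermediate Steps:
O(n, G) = 2*G
Y(x) = (5 + x)/(2*x) (Y(x) = (5 + x)/((2*x)) = (5 + x)*(1/(2*x)) = (5 + x)/(2*x))
206*((32 + O(8, -5)*(5*Y(2) - 5)) + 6486) = 206*((32 + (2*(-5))*(5*((½)*(5 + 2)/2) - 5)) + 6486) = 206*((32 - 10*(5*((½)*(½)*7) - 5)) + 6486) = 206*((32 - 10*(5*(7/4) - 5)) + 6486) = 206*((32 - 10*(35/4 - 5)) + 6486) = 206*((32 - 10*15/4) + 6486) = 206*((32 - 75/2) + 6486) = 206*(-11/2 + 6486) = 206*(12961/2) = 1334983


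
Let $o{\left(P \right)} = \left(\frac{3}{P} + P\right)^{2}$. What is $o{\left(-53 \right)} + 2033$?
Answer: $\frac{13618041}{2809} \approx 4848.0$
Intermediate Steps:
$o{\left(P \right)} = \left(P + \frac{3}{P}\right)^{2}$
$o{\left(-53 \right)} + 2033 = \frac{\left(3 + \left(-53\right)^{2}\right)^{2}}{2809} + 2033 = \frac{\left(3 + 2809\right)^{2}}{2809} + 2033 = \frac{2812^{2}}{2809} + 2033 = \frac{1}{2809} \cdot 7907344 + 2033 = \frac{7907344}{2809} + 2033 = \frac{13618041}{2809}$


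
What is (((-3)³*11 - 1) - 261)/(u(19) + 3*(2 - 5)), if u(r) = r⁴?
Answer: -43/10024 ≈ -0.0042897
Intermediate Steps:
(((-3)³*11 - 1) - 261)/(u(19) + 3*(2 - 5)) = (((-3)³*11 - 1) - 261)/(19⁴ + 3*(2 - 5)) = ((-27*11 - 1) - 261)/(130321 + 3*(-3)) = ((-297 - 1) - 261)/(130321 - 9) = (-298 - 261)/130312 = -559*1/130312 = -43/10024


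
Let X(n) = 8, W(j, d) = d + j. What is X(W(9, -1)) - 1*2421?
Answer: -2413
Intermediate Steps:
X(W(9, -1)) - 1*2421 = 8 - 1*2421 = 8 - 2421 = -2413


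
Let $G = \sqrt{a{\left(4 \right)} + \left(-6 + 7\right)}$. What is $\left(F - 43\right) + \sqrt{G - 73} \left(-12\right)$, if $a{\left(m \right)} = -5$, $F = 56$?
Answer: $13 - 12 \sqrt{-73 + 2 i} \approx 11.596 - 102.54 i$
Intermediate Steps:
$G = 2 i$ ($G = \sqrt{-5 + \left(-6 + 7\right)} = \sqrt{-5 + 1} = \sqrt{-4} = 2 i \approx 2.0 i$)
$\left(F - 43\right) + \sqrt{G - 73} \left(-12\right) = \left(56 - 43\right) + \sqrt{2 i - 73} \left(-12\right) = \left(56 - 43\right) + \sqrt{-73 + 2 i} \left(-12\right) = 13 - 12 \sqrt{-73 + 2 i}$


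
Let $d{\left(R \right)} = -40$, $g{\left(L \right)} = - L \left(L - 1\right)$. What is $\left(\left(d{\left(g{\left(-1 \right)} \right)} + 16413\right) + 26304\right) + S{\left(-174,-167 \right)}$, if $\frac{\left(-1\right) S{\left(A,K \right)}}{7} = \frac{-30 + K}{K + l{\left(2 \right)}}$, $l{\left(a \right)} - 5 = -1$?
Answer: $\frac{6954972}{163} \approx 42669.0$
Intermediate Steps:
$l{\left(a \right)} = 4$ ($l{\left(a \right)} = 5 - 1 = 4$)
$g{\left(L \right)} = - L \left(-1 + L\right)$
$S{\left(A,K \right)} = - \frac{7 \left(-30 + K\right)}{4 + K}$ ($S{\left(A,K \right)} = - 7 \frac{-30 + K}{K + 4} = - 7 \frac{-30 + K}{4 + K} = - \frac{7 \left(-30 + K\right)}{4 + K}$)
$\left(\left(d{\left(g{\left(-1 \right)} \right)} + 16413\right) + 26304\right) + S{\left(-174,-167 \right)} = \left(\left(-40 + 16413\right) + 26304\right) + \frac{7 \left(30 - -167\right)}{4 - 167} = \left(16373 + 26304\right) + \frac{7 \left(30 + 167\right)}{-163} = 42677 + 7 \left(- \frac{1}{163}\right) 197 = 42677 - \frac{1379}{163} = \frac{6954972}{163}$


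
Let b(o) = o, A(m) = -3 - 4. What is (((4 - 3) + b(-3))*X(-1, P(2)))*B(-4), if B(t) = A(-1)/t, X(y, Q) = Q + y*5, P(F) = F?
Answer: 21/2 ≈ 10.500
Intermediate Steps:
A(m) = -7
X(y, Q) = Q + 5*y
B(t) = -7/t
(((4 - 3) + b(-3))*X(-1, P(2)))*B(-4) = (((4 - 3) - 3)*(2 + 5*(-1)))*(-7/(-4)) = ((1 - 3)*(2 - 5))*(-7*(-¼)) = -2*(-3)*(7/4) = 6*(7/4) = 21/2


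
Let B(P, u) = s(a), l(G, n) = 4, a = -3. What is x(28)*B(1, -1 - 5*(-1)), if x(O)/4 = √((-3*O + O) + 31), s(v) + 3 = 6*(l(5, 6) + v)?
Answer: 60*I ≈ 60.0*I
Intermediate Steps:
s(v) = 21 + 6*v (s(v) = -3 + 6*(4 + v) = -3 + (24 + 6*v) = 21 + 6*v)
B(P, u) = 3 (B(P, u) = 21 + 6*(-3) = 21 - 18 = 3)
x(O) = 4*√(31 - 2*O) (x(O) = 4*√((-3*O + O) + 31) = 4*√(-2*O + 31) = 4*√(31 - 2*O))
x(28)*B(1, -1 - 5*(-1)) = (4*√(31 - 2*28))*3 = (4*√(31 - 56))*3 = (4*√(-25))*3 = (4*(5*I))*3 = (20*I)*3 = 60*I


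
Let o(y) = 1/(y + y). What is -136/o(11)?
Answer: -2992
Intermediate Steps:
o(y) = 1/(2*y)
-136/o(11) = -136/((½)/11) = -136/((½)*(1/11)) = -136/1/22 = -136*22 = -2992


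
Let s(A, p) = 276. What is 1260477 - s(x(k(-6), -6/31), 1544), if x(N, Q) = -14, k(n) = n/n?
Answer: 1260201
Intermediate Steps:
k(n) = 1
1260477 - s(x(k(-6), -6/31), 1544) = 1260477 - 1*276 = 1260477 - 276 = 1260201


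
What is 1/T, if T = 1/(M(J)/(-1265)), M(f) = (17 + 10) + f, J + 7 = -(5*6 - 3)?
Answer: 7/1265 ≈ 0.0055336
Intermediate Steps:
J = -34 (J = -7 - (5*6 - 3) = -7 - (30 - 3) = -7 - 1*27 = -7 - 27 = -34)
M(f) = 27 + f
T = 1265/7 (T = 1/((27 - 34)/(-1265)) = 1/(-7*(-1/1265)) = 1/(7/1265) = 1265/7 ≈ 180.71)
1/T = 1/(1265/7) = 7/1265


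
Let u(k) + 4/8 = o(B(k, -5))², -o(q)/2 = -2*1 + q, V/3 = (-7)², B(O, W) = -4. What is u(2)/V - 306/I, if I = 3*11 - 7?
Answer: -5893/546 ≈ -10.793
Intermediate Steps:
I = 26 (I = 33 - 7 = 26)
V = 147 (V = 3*(-7)² = 3*49 = 147)
o(q) = 4 - 2*q (o(q) = -2*(-2*1 + q) = -2*(-2 + q) = 4 - 2*q)
u(k) = 287/2 (u(k) = -½ + (4 - 2*(-4))² = -½ + (4 + 8)² = -½ + 12² = -½ + 144 = 287/2)
u(2)/V - 306/I = (287/2)/147 - 306/26 = (287/2)*(1/147) - 306*1/26 = 41/42 - 153/13 = -5893/546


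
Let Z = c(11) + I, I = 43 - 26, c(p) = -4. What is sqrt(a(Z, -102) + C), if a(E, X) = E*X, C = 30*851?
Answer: 2*sqrt(6051) ≈ 155.58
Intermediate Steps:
C = 25530
I = 17
Z = 13 (Z = -4 + 17 = 13)
sqrt(a(Z, -102) + C) = sqrt(13*(-102) + 25530) = sqrt(-1326 + 25530) = sqrt(24204) = 2*sqrt(6051)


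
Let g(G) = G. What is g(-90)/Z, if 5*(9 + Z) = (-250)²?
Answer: -90/12491 ≈ -0.0072052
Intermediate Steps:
Z = 12491 (Z = -9 + (⅕)*(-250)² = -9 + (⅕)*62500 = -9 + 12500 = 12491)
g(-90)/Z = -90/12491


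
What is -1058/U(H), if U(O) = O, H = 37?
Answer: -1058/37 ≈ -28.595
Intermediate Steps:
-1058/U(H) = -1058/37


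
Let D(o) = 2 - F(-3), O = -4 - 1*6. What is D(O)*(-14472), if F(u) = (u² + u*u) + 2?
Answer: 260496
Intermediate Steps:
F(u) = 2 + 2*u² (F(u) = (u² + u²) + 2 = 2*u² + 2 = 2 + 2*u²)
O = -10 (O = -4 - 6 = -10)
D(o) = -18 (D(o) = 2 - (2 + 2*(-3)²) = 2 - (2 + 2*9) = 2 - (2 + 18) = 2 - 1*20 = 2 - 20 = -18)
D(O)*(-14472) = -18*(-14472) = 260496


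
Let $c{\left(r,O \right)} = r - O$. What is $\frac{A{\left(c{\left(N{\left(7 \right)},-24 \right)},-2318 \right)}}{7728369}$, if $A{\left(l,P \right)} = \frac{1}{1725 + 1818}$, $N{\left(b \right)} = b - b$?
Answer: $\frac{1}{27381611367} \approx 3.6521 \cdot 10^{-11}$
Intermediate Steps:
$N{\left(b \right)} = 0$
$A{\left(l,P \right)} = \frac{1}{3543}$
$\frac{A{\left(c{\left(N{\left(7 \right)},-24 \right)},-2318 \right)}}{7728369} = \frac{1}{3543 \cdot 7728369} = \frac{1}{3543} \cdot \frac{1}{7728369} = \frac{1}{27381611367}$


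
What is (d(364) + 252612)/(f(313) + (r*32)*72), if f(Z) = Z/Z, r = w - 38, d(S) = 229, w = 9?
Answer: -252841/66815 ≈ -3.7842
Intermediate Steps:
r = -29 (r = 9 - 38 = -29)
f(Z) = 1
(d(364) + 252612)/(f(313) + (r*32)*72) = (229 + 252612)/(1 - 29*32*72) = 252841/(1 - 928*72) = 252841/(1 - 66816) = 252841/(-66815) = 252841*(-1/66815) = -252841/66815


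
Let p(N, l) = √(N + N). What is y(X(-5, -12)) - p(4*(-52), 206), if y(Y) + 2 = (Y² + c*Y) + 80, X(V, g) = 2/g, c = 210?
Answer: 1549/36 - 4*I*√26 ≈ 43.028 - 20.396*I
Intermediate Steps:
p(N, l) = √2*√N (p(N, l) = √(2*N) = √2*√N)
y(Y) = 78 + Y² + 210*Y (y(Y) = -2 + ((Y² + 210*Y) + 80) = -2 + (80 + Y² + 210*Y) = 78 + Y² + 210*Y)
y(X(-5, -12)) - p(4*(-52), 206) = (78 + (2/(-12))² + 210*(2/(-12))) - √2*√(4*(-52)) = (78 + (2*(-1/12))² + 210*(2*(-1/12))) - √2*√(-208) = (78 + (-⅙)² + 210*(-⅙)) - √2*4*I*√13 = (78 + 1/36 - 35) - 4*I*√26 = 1549/36 - 4*I*√26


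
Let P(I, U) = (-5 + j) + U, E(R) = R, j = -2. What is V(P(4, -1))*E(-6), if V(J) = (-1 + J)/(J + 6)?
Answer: -27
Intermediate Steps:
P(I, U) = -7 + U (P(I, U) = (-5 - 2) + U = -7 + U)
V(J) = (-1 + J)/(6 + J)
V(P(4, -1))*E(-6) = ((-1 + (-7 - 1))/(6 + (-7 - 1)))*(-6) = ((-1 - 8)/(6 - 8))*(-6) = (-9/(-2))*(-6) = -½*(-9)*(-6) = (9/2)*(-6) = -27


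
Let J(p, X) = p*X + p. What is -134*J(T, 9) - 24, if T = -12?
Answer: 16056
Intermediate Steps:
J(p, X) = p + X*p (J(p, X) = X*p + p = p + X*p)
-134*J(T, 9) - 24 = -(-1608)*(1 + 9) - 24 = -(-1608)*10 - 24 = -134*(-120) - 24 = 16080 - 24 = 16056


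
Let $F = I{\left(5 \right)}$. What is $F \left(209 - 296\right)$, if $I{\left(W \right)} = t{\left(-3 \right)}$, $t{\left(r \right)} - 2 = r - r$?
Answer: $-174$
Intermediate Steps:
$t{\left(r \right)} = 2$ ($t{\left(r \right)} = 2 + \left(r - r\right) = 2 + 0 = 2$)
$I{\left(W \right)} = 2$
$F = 2$
$F \left(209 - 296\right) = 2 \left(209 - 296\right) = 2 \left(-87\right) = -174$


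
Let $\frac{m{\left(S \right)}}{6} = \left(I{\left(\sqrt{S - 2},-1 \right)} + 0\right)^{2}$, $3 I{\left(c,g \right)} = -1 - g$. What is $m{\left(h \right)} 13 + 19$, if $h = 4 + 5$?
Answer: $19$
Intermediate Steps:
$h = 9$
$I{\left(c,g \right)} = - \frac{1}{3} - \frac{g}{3}$ ($I{\left(c,g \right)} = \frac{-1 - g}{3} = - \frac{1}{3} - \frac{g}{3}$)
$m{\left(S \right)} = 0$ ($m{\left(S \right)} = 6 \left(\left(- \frac{1}{3} - - \frac{1}{3}\right) + 0\right)^{2} = 6 \left(\left(- \frac{1}{3} + \frac{1}{3}\right) + 0\right)^{2} = 6 \left(0 + 0\right)^{2} = 6 \cdot 0^{2} = 6 \cdot 0 = 0$)
$m{\left(h \right)} 13 + 19 = 0 \cdot 13 + 19 = 0 + 19 = 19$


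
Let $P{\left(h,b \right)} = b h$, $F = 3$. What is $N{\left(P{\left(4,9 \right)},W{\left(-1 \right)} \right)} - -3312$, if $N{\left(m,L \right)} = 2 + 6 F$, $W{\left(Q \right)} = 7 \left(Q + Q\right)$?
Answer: $3332$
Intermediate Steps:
$W{\left(Q \right)} = 14 Q$ ($W{\left(Q \right)} = 7 \cdot 2 Q = 14 Q$)
$N{\left(m,L \right)} = 20$ ($N{\left(m,L \right)} = 2 + 6 \cdot 3 = 2 + 18 = 20$)
$N{\left(P{\left(4,9 \right)},W{\left(-1 \right)} \right)} - -3312 = 20 - -3312 = 20 + 3312 = 3332$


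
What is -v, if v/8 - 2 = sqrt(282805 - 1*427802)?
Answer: -16 - 8*I*sqrt(144997) ≈ -16.0 - 3046.3*I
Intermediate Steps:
v = 16 + 8*I*sqrt(144997) (v = 16 + 8*sqrt(282805 - 1*427802) = 16 + 8*sqrt(282805 - 427802) = 16 + 8*sqrt(-144997) = 16 + 8*(I*sqrt(144997)) = 16 + 8*I*sqrt(144997) ≈ 16.0 + 3046.3*I)
-v = -(16 + 8*I*sqrt(144997)) = -16 - 8*I*sqrt(144997)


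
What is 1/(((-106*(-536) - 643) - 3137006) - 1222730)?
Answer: -1/4303563 ≈ -2.3237e-7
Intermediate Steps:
1/(((-106*(-536) - 643) - 3137006) - 1222730) = 1/(((56816 - 643) - 3137006) - 1222730) = 1/((56173 - 3137006) - 1222730) = 1/(-3080833 - 1222730) = 1/(-4303563) = -1/4303563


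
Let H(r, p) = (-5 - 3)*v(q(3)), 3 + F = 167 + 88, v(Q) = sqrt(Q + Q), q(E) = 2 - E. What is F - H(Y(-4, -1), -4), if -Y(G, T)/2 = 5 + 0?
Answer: 252 + 8*I*sqrt(2) ≈ 252.0 + 11.314*I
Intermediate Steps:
v(Q) = sqrt(2)*sqrt(Q) (v(Q) = sqrt(2*Q) = sqrt(2)*sqrt(Q))
Y(G, T) = -10 (Y(G, T) = -2*(5 + 0) = -2*5 = -10)
F = 252 (F = -3 + (167 + 88) = -3 + 255 = 252)
H(r, p) = -8*I*sqrt(2) (H(r, p) = (-5 - 3)*(sqrt(2)*sqrt(2 - 1*3)) = -8*sqrt(2)*sqrt(2 - 3) = -8*sqrt(2)*sqrt(-1) = -8*sqrt(2)*I = -8*I*sqrt(2))
F - H(Y(-4, -1), -4) = 252 - (-8)*I*sqrt(2) = 252 + 8*I*sqrt(2)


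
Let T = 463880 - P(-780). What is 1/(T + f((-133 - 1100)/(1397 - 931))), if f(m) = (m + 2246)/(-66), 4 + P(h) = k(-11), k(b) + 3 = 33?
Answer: 30756/14265248221 ≈ 2.1560e-6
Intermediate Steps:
k(b) = 30 (k(b) = -3 + 33 = 30)
P(h) = 26 (P(h) = -4 + 30 = 26)
T = 463854 (T = 463880 - 1*26 = 463880 - 26 = 463854)
f(m) = -1123/33 - m/66 (f(m) = (2246 + m)*(-1/66) = -1123/33 - m/66)
1/(T + f((-133 - 1100)/(1397 - 931))) = 1/(463854 + (-1123/33 - (-133 - 1100)/(66*(1397 - 931)))) = 1/(463854 + (-1123/33 - (-411)/(22*466))) = 1/(463854 + (-1123/33 - 1/66*(-1233/466))) = 1/(463854 + (-1123/33 + 411/10252)) = 1/(463854 - 1045403/30756) = 1/(14265248221/30756) = 30756/14265248221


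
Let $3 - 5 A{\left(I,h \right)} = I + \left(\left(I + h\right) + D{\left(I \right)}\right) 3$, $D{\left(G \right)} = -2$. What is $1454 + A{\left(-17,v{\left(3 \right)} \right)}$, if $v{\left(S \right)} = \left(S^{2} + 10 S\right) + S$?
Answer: $\frac{7221}{5} \approx 1444.2$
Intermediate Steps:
$v{\left(S \right)} = S^{2} + 11 S$
$A{\left(I,h \right)} = \frac{9}{5} - \frac{4 I}{5} - \frac{3 h}{5}$ ($A{\left(I,h \right)} = \frac{3}{5} - \frac{I + \left(\left(I + h\right) - 2\right) 3}{5} = \frac{3}{5} - \frac{I + \left(-2 + I + h\right) 3}{5} = \frac{3}{5} - \frac{I + \left(-6 + 3 I + 3 h\right)}{5} = \frac{3}{5} - \frac{-6 + 3 h + 4 I}{5} = \frac{3}{5} - \left(- \frac{6}{5} + \frac{3 h}{5} + \frac{4 I}{5}\right) = \frac{9}{5} - \frac{4 I}{5} - \frac{3 h}{5}$)
$1454 + A{\left(-17,v{\left(3 \right)} \right)} = 1454 - \left(- \frac{77}{5} + \frac{3}{5} \cdot 3 \left(11 + 3\right)\right) = 1454 + \left(\frac{9}{5} + \frac{68}{5} - \frac{3 \cdot 3 \cdot 14}{5}\right) = 1454 + \left(\frac{9}{5} + \frac{68}{5} - \frac{126}{5}\right) = 1454 - \frac{49}{5} = \frac{7221}{5}$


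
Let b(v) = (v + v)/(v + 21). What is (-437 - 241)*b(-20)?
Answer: 27120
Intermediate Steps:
b(v) = 2*v/(21 + v) (b(v) = (2*v)/(21 + v) = 2*v/(21 + v))
(-437 - 241)*b(-20) = (-437 - 241)*(2*(-20)/(21 - 20)) = -1356*(-20)/1 = -1356*(-20) = -678*(-40) = 27120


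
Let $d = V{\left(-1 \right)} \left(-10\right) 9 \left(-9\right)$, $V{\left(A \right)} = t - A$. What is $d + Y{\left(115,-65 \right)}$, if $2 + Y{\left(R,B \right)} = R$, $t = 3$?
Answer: $3353$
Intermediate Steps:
$V{\left(A \right)} = 3 - A$
$Y{\left(R,B \right)} = -2 + R$
$d = 3240$ ($d = \left(3 - -1\right) \left(-10\right) 9 \left(-9\right) = \left(3 + 1\right) \left(\left(-90\right) \left(-9\right)\right) = 4 \cdot 810 = 3240$)
$d + Y{\left(115,-65 \right)} = 3240 + \left(-2 + 115\right) = 3240 + 113 = 3353$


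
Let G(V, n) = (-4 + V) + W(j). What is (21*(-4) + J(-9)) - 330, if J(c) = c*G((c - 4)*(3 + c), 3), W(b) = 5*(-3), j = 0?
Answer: -945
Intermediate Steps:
W(b) = -15
G(V, n) = -19 + V (G(V, n) = (-4 + V) - 15 = -19 + V)
J(c) = c*(-19 + (-4 + c)*(3 + c)) (J(c) = c*(-19 + (c - 4)*(3 + c)) = c*(-19 + (-4 + c)*(3 + c)))
(21*(-4) + J(-9)) - 330 = (21*(-4) - 9*(-31 + (-9)² - 1*(-9))) - 330 = (-84 - 9*(-31 + 81 + 9)) - 330 = (-84 - 9*59) - 330 = (-84 - 531) - 330 = -615 - 330 = -945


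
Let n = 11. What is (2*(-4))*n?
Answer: -88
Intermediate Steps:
(2*(-4))*n = (2*(-4))*11 = -8*11 = -88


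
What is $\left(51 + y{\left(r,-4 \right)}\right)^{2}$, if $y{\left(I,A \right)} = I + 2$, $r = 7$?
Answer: $3600$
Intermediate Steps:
$y{\left(I,A \right)} = 2 + I$
$\left(51 + y{\left(r,-4 \right)}\right)^{2} = \left(51 + \left(2 + 7\right)\right)^{2} = \left(51 + 9\right)^{2} = 60^{2} = 3600$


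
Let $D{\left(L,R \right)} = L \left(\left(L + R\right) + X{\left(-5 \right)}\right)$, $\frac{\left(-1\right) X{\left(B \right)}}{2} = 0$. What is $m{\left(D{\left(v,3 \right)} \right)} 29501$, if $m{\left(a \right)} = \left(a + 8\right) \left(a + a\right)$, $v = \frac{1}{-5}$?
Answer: $- \frac{153641208}{625} \approx -2.4583 \cdot 10^{5}$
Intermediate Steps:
$X{\left(B \right)} = 0$ ($X{\left(B \right)} = \left(-2\right) 0 = 0$)
$v = - \frac{1}{5} \approx -0.2$
$D{\left(L,R \right)} = L \left(L + R\right)$ ($D{\left(L,R \right)} = L \left(\left(L + R\right) + 0\right) = L \left(L + R\right)$)
$m{\left(a \right)} = 2 a \left(8 + a\right)$ ($m{\left(a \right)} = \left(8 + a\right) 2 a = 2 a \left(8 + a\right)$)
$m{\left(D{\left(v,3 \right)} \right)} 29501 = 2 \left(- \frac{- \frac{1}{5} + 3}{5}\right) \left(8 - \frac{- \frac{1}{5} + 3}{5}\right) 29501 = 2 \left(\left(- \frac{1}{5}\right) \frac{14}{5}\right) \left(8 - \frac{14}{25}\right) 29501 = 2 \left(- \frac{14}{25}\right) \left(8 - \frac{14}{25}\right) 29501 = 2 \left(- \frac{14}{25}\right) \frac{186}{25} \cdot 29501 = \left(- \frac{5208}{625}\right) 29501 = - \frac{153641208}{625}$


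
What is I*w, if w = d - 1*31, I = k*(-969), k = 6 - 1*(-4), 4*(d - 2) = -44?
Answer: 387600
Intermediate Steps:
d = -9 (d = 2 + (¼)*(-44) = 2 - 11 = -9)
k = 10 (k = 6 + 4 = 10)
I = -9690 (I = 10*(-969) = -9690)
w = -40 (w = -9 - 1*31 = -9 - 31 = -40)
I*w = -9690*(-40) = 387600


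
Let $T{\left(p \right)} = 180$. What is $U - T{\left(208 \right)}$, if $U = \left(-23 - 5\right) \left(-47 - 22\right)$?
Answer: $1752$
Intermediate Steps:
$U = 1932$ ($U = \left(-23 - 5\right) \left(-69\right) = \left(-28\right) \left(-69\right) = 1932$)
$U - T{\left(208 \right)} = 1932 - 180 = 1752$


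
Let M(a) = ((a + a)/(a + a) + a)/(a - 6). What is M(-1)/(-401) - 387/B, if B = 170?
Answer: -387/170 ≈ -2.2765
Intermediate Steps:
M(a) = (1 + a)/(-6 + a) (M(a) = ((2*a)/((2*a)) + a)/(-6 + a) = ((2*a)*(1/(2*a)) + a)/(-6 + a) = (1 + a)/(-6 + a))
M(-1)/(-401) - 387/B = ((1 - 1)/(-6 - 1))/(-401) - 387/170 = (0/(-7))*(-1/401) - 387*1/170 = -⅐*0*(-1/401) - 387/170 = 0*(-1/401) - 387/170 = 0 - 387/170 = -387/170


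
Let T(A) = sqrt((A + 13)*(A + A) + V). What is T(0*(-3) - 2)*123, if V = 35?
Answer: 369*I ≈ 369.0*I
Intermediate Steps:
T(A) = sqrt(35 + 2*A*(13 + A)) (T(A) = sqrt((A + 13)*(A + A) + 35) = sqrt((13 + A)*(2*A) + 35) = sqrt(2*A*(13 + A) + 35) = sqrt(35 + 2*A*(13 + A)))
T(0*(-3) - 2)*123 = sqrt(35 + 2*(0*(-3) - 2)**2 + 26*(0*(-3) - 2))*123 = sqrt(35 + 2*(0 - 2)**2 + 26*(0 - 2))*123 = sqrt(35 + 2*(-2)**2 + 26*(-2))*123 = sqrt(35 + 2*4 - 52)*123 = sqrt(35 + 8 - 52)*123 = sqrt(-9)*123 = (3*I)*123 = 369*I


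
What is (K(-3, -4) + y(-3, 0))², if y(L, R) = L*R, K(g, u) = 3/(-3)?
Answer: 1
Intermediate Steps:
K(g, u) = -1 (K(g, u) = 3*(-⅓) = -1)
(K(-3, -4) + y(-3, 0))² = (-1 - 3*0)² = (-1 + 0)² = (-1)² = 1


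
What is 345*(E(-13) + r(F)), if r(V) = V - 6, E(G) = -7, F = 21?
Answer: 2760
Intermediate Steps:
r(V) = -6 + V
345*(E(-13) + r(F)) = 345*(-7 + (-6 + 21)) = 345*(-7 + 15) = 345*8 = 2760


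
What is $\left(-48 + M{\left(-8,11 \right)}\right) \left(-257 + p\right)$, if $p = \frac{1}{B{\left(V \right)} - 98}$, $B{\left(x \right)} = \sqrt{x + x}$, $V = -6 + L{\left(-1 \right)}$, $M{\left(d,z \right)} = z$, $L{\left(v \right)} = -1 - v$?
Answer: $\frac{45721085}{4808} + \frac{37 i \sqrt{3}}{4808} \approx 9509.4 + 0.013329 i$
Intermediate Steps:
$V = -6$ ($V = -6 - 0 = -6 + \left(-1 + 1\right) = -6 + 0 = -6$)
$B{\left(x \right)} = \sqrt{2} \sqrt{x}$ ($B{\left(x \right)} = \sqrt{2 x} = \sqrt{2} \sqrt{x}$)
$p = \frac{1}{-98 + 2 i \sqrt{3}}$ ($p = \frac{1}{\sqrt{2} \sqrt{-6} - 98} = \frac{1}{\sqrt{2} i \sqrt{6} - 98} = \frac{1}{2 i \sqrt{3} - 98} = \frac{1}{-98 + 2 i \sqrt{3}} \approx -0.010191 - 0.00036024 i$)
$\left(-48 + M{\left(-8,11 \right)}\right) \left(-257 + p\right) = \left(-48 + 11\right) \left(-257 - \left(\frac{49}{4808} + \frac{i \sqrt{3}}{4808}\right)\right) = - 37 \left(- \frac{1235705}{4808} - \frac{i \sqrt{3}}{4808}\right) = \frac{45721085}{4808} + \frac{37 i \sqrt{3}}{4808}$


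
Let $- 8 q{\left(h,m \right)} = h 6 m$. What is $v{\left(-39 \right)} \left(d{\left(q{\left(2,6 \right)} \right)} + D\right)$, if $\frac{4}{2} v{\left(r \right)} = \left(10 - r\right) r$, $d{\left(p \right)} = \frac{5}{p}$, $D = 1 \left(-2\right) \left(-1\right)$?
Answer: $- \frac{8281}{6} \approx -1380.2$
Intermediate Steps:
$D = 2$ ($D = \left(-2\right) \left(-1\right) = 2$)
$q{\left(h,m \right)} = - \frac{3 h m}{4}$ ($q{\left(h,m \right)} = - \frac{h 6 m}{8} = - \frac{6 h m}{8} = - \frac{3 h m}{4}$)
$v{\left(r \right)} = \frac{r \left(10 - r\right)}{2}$ ($v{\left(r \right)} = \frac{\left(10 - r\right) r}{2} = \frac{r \left(10 - r\right)}{2}$)
$v{\left(-39 \right)} \left(d{\left(q{\left(2,6 \right)} \right)} + D\right) = \frac{1}{2} \left(-39\right) \left(10 - -39\right) \left(\frac{5}{\left(- \frac{3}{4}\right) 2 \cdot 6} + 2\right) = \frac{1}{2} \left(-39\right) \left(10 + 39\right) \left(\frac{5}{-9} + 2\right) = \frac{1}{2} \left(-39\right) 49 \left(5 \left(- \frac{1}{9}\right) + 2\right) = - \frac{1911 \left(- \frac{5}{9} + 2\right)}{2} = \left(- \frac{1911}{2}\right) \frac{13}{9} = - \frac{8281}{6}$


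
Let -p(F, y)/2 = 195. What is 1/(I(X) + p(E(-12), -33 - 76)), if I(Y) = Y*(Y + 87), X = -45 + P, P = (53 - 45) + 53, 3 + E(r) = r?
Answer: 1/1258 ≈ 0.00079491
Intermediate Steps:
E(r) = -3 + r
P = 61 (P = 8 + 53 = 61)
p(F, y) = -390 (p(F, y) = -2*195 = -390)
X = 16 (X = -45 + 61 = 16)
I(Y) = Y*(87 + Y)
1/(I(X) + p(E(-12), -33 - 76)) = 1/(16*(87 + 16) - 390) = 1/(16*103 - 390) = 1/(1648 - 390) = 1/1258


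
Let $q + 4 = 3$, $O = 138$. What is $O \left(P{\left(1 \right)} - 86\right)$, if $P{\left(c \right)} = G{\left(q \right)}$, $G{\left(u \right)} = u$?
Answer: $-12006$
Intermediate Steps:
$q = -1$ ($q = -4 + 3 = -1$)
$P{\left(c \right)} = -1$
$O \left(P{\left(1 \right)} - 86\right) = 138 \left(-1 - 86\right) = 138 \left(-87\right) = -12006$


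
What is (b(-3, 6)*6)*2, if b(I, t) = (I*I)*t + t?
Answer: 720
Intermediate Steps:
b(I, t) = t + t*I² (b(I, t) = I²*t + t = t*I² + t = t + t*I²)
(b(-3, 6)*6)*2 = ((6*(1 + (-3)²))*6)*2 = ((6*(1 + 9))*6)*2 = ((6*10)*6)*2 = (60*6)*2 = 360*2 = 720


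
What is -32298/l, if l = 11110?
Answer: -16149/5555 ≈ -2.9071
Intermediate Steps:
-32298/l = -32298/11110 = -32298*1/11110 = -16149/5555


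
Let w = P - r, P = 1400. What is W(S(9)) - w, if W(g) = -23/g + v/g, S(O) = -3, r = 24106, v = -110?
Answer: 68251/3 ≈ 22750.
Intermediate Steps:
w = -22706 (w = 1400 - 1*24106 = 1400 - 24106 = -22706)
W(g) = -133/g (W(g) = -23/g - 110/g = -133/g)
W(S(9)) - w = -133/(-3) - 1*(-22706) = -133*(-1/3) + 22706 = 133/3 + 22706 = 68251/3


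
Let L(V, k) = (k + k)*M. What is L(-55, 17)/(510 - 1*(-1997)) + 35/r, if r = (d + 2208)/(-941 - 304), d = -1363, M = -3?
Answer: -21865743/423683 ≈ -51.609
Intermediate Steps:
r = -169/249 (r = (-1363 + 2208)/(-941 - 304) = 845/(-1245) = 845*(-1/1245) = -169/249 ≈ -0.67871)
L(V, k) = -6*k (L(V, k) = (k + k)*(-3) = (2*k)*(-3) = -6*k)
L(-55, 17)/(510 - 1*(-1997)) + 35/r = (-6*17)/(510 - 1*(-1997)) + 35/(-169/249) = -102/(510 + 1997) + 35*(-249/169) = -102/2507 - 8715/169 = -21865743/423683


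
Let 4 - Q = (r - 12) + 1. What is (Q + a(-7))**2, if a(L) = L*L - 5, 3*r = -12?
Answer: 3969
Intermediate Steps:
r = -4 (r = (1/3)*(-12) = -4)
a(L) = -5 + L**2 (a(L) = L**2 - 5 = -5 + L**2)
Q = 19 (Q = 4 - ((-4 - 12) + 1) = 4 - (-16 + 1) = 4 - 1*(-15) = 4 + 15 = 19)
(Q + a(-7))**2 = (19 + (-5 + (-7)**2))**2 = (19 + (-5 + 49))**2 = (19 + 44)**2 = 63**2 = 3969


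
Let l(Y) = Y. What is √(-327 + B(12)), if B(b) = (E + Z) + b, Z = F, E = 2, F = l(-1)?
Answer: I*√314 ≈ 17.72*I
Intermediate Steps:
F = -1
Z = -1
B(b) = 1 + b (B(b) = (2 - 1) + b = 1 + b)
√(-327 + B(12)) = √(-327 + (1 + 12)) = √(-327 + 13) = √(-314) = I*√314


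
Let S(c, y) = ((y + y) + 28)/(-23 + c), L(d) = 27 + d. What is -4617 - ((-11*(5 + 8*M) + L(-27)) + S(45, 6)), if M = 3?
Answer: -47298/11 ≈ -4299.8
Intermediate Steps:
S(c, y) = (28 + 2*y)/(-23 + c) (S(c, y) = (2*y + 28)/(-23 + c) = (28 + 2*y)/(-23 + c))
-4617 - ((-11*(5 + 8*M) + L(-27)) + S(45, 6)) = -4617 - ((-11*(5 + 8*3) + (27 - 27)) + 2*(14 + 6)/(-23 + 45)) = -4617 - ((-11*(5 + 24) + 0) + 2*20/22) = -4617 - ((-11*29 + 0) + 2*(1/22)*20) = -4617 - ((-319 + 0) + 20/11) = -4617 - (-319 + 20/11) = -4617 - 1*(-3489/11) = -4617 + 3489/11 = -47298/11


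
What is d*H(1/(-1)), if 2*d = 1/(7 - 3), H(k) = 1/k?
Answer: -⅛ ≈ -0.12500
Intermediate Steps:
d = ⅛ (d = 1/(2*(7 - 3)) = (½)/4 = (½)*(¼) = ⅛ ≈ 0.12500)
d*H(1/(-1)) = 1/(8*(1/(-1))) = (⅛)/(-1) = (⅛)*(-1) = -⅛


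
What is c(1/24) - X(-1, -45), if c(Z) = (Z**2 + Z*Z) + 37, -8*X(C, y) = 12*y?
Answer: -8783/288 ≈ -30.497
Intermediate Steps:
X(C, y) = -3*y/2
c(Z) = 37 + 2*Z**2 (c(Z) = (Z**2 + Z**2) + 37 = 2*Z**2 + 37 = 37 + 2*Z**2)
c(1/24) - X(-1, -45) = (37 + 2*(1/24)**2) - (-3)*(-45)/2 = (37 + 2*(1/24)**2) - 1*135/2 = (37 + 2*(1/576)) - 135/2 = (37 + 1/288) - 135/2 = 10657/288 - 135/2 = -8783/288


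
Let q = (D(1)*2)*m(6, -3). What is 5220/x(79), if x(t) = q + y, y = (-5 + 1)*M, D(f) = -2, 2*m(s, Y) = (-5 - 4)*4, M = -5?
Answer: 1305/23 ≈ 56.739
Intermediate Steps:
m(s, Y) = -18 (m(s, Y) = ((-5 - 4)*4)/2 = (-9*4)/2 = (½)*(-36) = -18)
y = 20 (y = (-5 + 1)*(-5) = -4*(-5) = 20)
q = 72 (q = -2*2*(-18) = -4*(-18) = 72)
x(t) = 92 (x(t) = 72 + 20 = 92)
5220/x(79) = 5220/92 = 5220*(1/92) = 1305/23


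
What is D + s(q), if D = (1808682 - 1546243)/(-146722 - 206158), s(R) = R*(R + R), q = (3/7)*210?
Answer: 5716393561/352880 ≈ 16199.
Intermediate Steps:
q = 90 (q = (3*(1/7))*210 = (3/7)*210 = 90)
s(R) = 2*R**2 (s(R) = R*(2*R) = 2*R**2)
D = -262439/352880 (D = 262439/(-352880) = 262439*(-1/352880) = -262439/352880 ≈ -0.74371)
D + s(q) = -262439/352880 + 2*90**2 = -262439/352880 + 2*8100 = -262439/352880 + 16200 = 5716393561/352880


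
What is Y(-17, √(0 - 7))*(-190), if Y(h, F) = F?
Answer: -190*I*√7 ≈ -502.69*I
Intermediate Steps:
Y(-17, √(0 - 7))*(-190) = √(0 - 7)*(-190) = √(-7)*(-190) = (I*√7)*(-190) = -190*I*√7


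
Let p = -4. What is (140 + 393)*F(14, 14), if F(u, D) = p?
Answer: -2132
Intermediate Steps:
F(u, D) = -4
(140 + 393)*F(14, 14) = (140 + 393)*(-4) = 533*(-4) = -2132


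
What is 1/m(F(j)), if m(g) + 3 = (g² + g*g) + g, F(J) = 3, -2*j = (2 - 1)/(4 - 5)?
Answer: 1/18 ≈ 0.055556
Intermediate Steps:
j = ½ (j = -(2 - 1)/(2*(4 - 5)) = -1/(2*(-1)) = -(-1)/2 = -½*(-1) = ½ ≈ 0.50000)
m(g) = -3 + g + 2*g² (m(g) = -3 + ((g² + g*g) + g) = -3 + ((g² + g²) + g) = -3 + (2*g² + g) = -3 + (g + 2*g²) = -3 + g + 2*g²)
1/m(F(j)) = 1/(-3 + 3 + 2*3²) = 1/(-3 + 3 + 2*9) = 1/(-3 + 3 + 18) = 1/18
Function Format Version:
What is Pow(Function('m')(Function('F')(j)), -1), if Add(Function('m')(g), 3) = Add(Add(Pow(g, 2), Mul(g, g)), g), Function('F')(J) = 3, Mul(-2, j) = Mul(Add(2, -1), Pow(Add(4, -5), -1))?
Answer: Rational(1, 18) ≈ 0.055556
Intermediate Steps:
j = Rational(1, 2) (j = Mul(Rational(-1, 2), Mul(Add(2, -1), Pow(Add(4, -5), -1))) = Mul(Rational(-1, 2), Mul(1, Pow(-1, -1))) = Mul(Rational(-1, 2), Mul(1, -1)) = Mul(Rational(-1, 2), -1) = Rational(1, 2) ≈ 0.50000)
Function('m')(g) = Add(-3, g, Mul(2, Pow(g, 2))) (Function('m')(g) = Add(-3, Add(Add(Pow(g, 2), Mul(g, g)), g)) = Add(-3, Add(Add(Pow(g, 2), Pow(g, 2)), g)) = Add(-3, Add(Mul(2, Pow(g, 2)), g)) = Add(-3, Add(g, Mul(2, Pow(g, 2)))) = Add(-3, g, Mul(2, Pow(g, 2))))
Pow(Function('m')(Function('F')(j)), -1) = Pow(Add(-3, 3, Mul(2, Pow(3, 2))), -1) = Pow(Add(-3, 3, Mul(2, 9)), -1) = Pow(Add(-3, 3, 18), -1) = Pow(18, -1) = Rational(1, 18)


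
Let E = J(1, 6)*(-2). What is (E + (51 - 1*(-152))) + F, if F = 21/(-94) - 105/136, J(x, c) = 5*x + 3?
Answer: 1188941/6392 ≈ 186.00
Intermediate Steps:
J(x, c) = 3 + 5*x
E = -16 (E = (3 + 5*1)*(-2) = (3 + 5)*(-2) = 8*(-2) = -16)
F = -6363/6392 (F = 21*(-1/94) - 105*1/136 = -21/94 - 105/136 = -6363/6392 ≈ -0.99546)
(E + (51 - 1*(-152))) + F = (-16 + (51 - 1*(-152))) - 6363/6392 = (-16 + (51 + 152)) - 6363/6392 = (-16 + 203) - 6363/6392 = 187 - 6363/6392 = 1188941/6392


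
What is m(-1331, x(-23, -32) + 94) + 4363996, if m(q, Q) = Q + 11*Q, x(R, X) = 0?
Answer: 4365124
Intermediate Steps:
m(q, Q) = 12*Q
m(-1331, x(-23, -32) + 94) + 4363996 = 12*(0 + 94) + 4363996 = 12*94 + 4363996 = 1128 + 4363996 = 4365124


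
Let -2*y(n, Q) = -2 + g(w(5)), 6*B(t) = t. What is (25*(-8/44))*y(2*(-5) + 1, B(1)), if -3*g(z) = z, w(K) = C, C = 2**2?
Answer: -250/33 ≈ -7.5758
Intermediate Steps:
B(t) = t/6
C = 4
w(K) = 4
g(z) = -z/3
y(n, Q) = 5/3 (y(n, Q) = -(-2 - 1/3*4)/2 = -(-2 - 4/3)/2 = -1/2*(-10/3) = 5/3)
(25*(-8/44))*y(2*(-5) + 1, B(1)) = (25*(-8/44))*(5/3) = (25*(-8*1/44))*(5/3) = (25*(-2/11))*(5/3) = -50/11*5/3 = -250/33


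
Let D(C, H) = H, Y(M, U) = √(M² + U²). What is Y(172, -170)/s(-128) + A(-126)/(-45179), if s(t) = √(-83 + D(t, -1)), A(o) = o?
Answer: 126/45179 - I*√307041/21 ≈ 0.0027889 - 26.386*I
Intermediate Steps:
s(t) = 2*I*√21 (s(t) = √(-83 - 1) = √(-84) = 2*I*√21)
Y(172, -170)/s(-128) + A(-126)/(-45179) = √(172² + (-170)²)/((2*I*√21)) - 126/(-45179) = √(29584 + 28900)*(-I*√21/42) - 126*(-1/45179) = √58484*(-I*√21/42) + 126/45179 = (2*√14621)*(-I*√21/42) + 126/45179 = -I*√307041/21 + 126/45179 = 126/45179 - I*√307041/21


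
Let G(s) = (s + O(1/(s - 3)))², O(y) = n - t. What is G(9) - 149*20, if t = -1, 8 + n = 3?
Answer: -2955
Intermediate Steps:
n = -5 (n = -8 + 3 = -5)
O(y) = -4 (O(y) = -5 - 1*(-1) = -5 + 1 = -4)
G(s) = (-4 + s)² (G(s) = (s - 4)² = (-4 + s)²)
G(9) - 149*20 = (-4 + 9)² - 149*20 = 5² - 2980 = 25 - 2980 = -2955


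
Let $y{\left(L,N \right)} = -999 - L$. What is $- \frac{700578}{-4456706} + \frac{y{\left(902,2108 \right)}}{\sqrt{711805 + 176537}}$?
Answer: $\frac{350289}{2228353} - \frac{1901 \sqrt{888342}}{888342} \approx -1.8597$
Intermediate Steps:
$- \frac{700578}{-4456706} + \frac{y{\left(902,2108 \right)}}{\sqrt{711805 + 176537}} = - \frac{700578}{-4456706} + \frac{-999 - 902}{\sqrt{711805 + 176537}} = \left(-700578\right) \left(- \frac{1}{4456706}\right) + \frac{-999 - 902}{\sqrt{888342}} = \frac{350289}{2228353} - 1901 \frac{\sqrt{888342}}{888342} = \frac{350289}{2228353} - \frac{1901 \sqrt{888342}}{888342}$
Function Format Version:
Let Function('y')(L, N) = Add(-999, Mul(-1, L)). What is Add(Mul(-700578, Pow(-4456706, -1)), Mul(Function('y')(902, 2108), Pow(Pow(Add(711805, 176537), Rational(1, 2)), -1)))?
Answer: Add(Rational(350289, 2228353), Mul(Rational(-1901, 888342), Pow(888342, Rational(1, 2)))) ≈ -1.8597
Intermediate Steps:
Add(Mul(-700578, Pow(-4456706, -1)), Mul(Function('y')(902, 2108), Pow(Pow(Add(711805, 176537), Rational(1, 2)), -1))) = Add(Mul(-700578, Pow(-4456706, -1)), Mul(Add(-999, Mul(-1, 902)), Pow(Pow(Add(711805, 176537), Rational(1, 2)), -1))) = Add(Mul(-700578, Rational(-1, 4456706)), Mul(Add(-999, -902), Pow(Pow(888342, Rational(1, 2)), -1))) = Add(Rational(350289, 2228353), Mul(-1901, Mul(Rational(1, 888342), Pow(888342, Rational(1, 2))))) = Add(Rational(350289, 2228353), Mul(Rational(-1901, 888342), Pow(888342, Rational(1, 2))))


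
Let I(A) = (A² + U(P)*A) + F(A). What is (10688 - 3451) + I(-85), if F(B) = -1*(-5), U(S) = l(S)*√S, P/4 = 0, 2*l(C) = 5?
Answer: 14467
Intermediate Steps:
l(C) = 5/2 (l(C) = (½)*5 = 5/2)
P = 0 (P = 4*0 = 0)
U(S) = 5*√S/2
F(B) = 5
I(A) = 5 + A² (I(A) = (A² + (5*√0/2)*A) + 5 = (A² + ((5/2)*0)*A) + 5 = (A² + 0*A) + 5 = (A² + 0) + 5 = A² + 5 = 5 + A²)
(10688 - 3451) + I(-85) = (10688 - 3451) + (5 + (-85)²) = 7237 + (5 + 7225) = 7237 + 7230 = 14467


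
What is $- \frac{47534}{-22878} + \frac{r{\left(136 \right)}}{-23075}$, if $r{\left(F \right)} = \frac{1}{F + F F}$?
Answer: $\frac{10218227106361}{4918008162600} \approx 2.0777$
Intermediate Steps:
$r{\left(F \right)} = \frac{1}{F + F^{2}}$
$- \frac{47534}{-22878} + \frac{r{\left(136 \right)}}{-23075} = - \frac{47534}{-22878} + \frac{\frac{1}{136} \frac{1}{1 + 136}}{-23075} = \left(-47534\right) \left(- \frac{1}{22878}\right) + \frac{1}{136 \cdot 137} \left(- \frac{1}{23075}\right) = \frac{23767}{11439} + \frac{1}{136} \cdot \frac{1}{137} \left(- \frac{1}{23075}\right) = \frac{23767}{11439} + \frac{1}{18632} \left(- \frac{1}{23075}\right) = \frac{23767}{11439} - \frac{1}{429933400} = \frac{10218227106361}{4918008162600}$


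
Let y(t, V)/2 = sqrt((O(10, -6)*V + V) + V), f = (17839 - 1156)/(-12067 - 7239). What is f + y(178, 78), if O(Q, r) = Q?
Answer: -16683/19306 + 12*sqrt(26) ≈ 60.324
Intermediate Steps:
f = -16683/19306 (f = 16683/(-19306) = 16683*(-1/19306) = -16683/19306 ≈ -0.86414)
y(t, V) = 4*sqrt(3)*sqrt(V) (y(t, V) = 2*sqrt((10*V + V) + V) = 2*sqrt(11*V + V) = 2*sqrt(12*V) = 2*(2*sqrt(3)*sqrt(V)) = 4*sqrt(3)*sqrt(V))
f + y(178, 78) = -16683/19306 + 4*sqrt(3)*sqrt(78) = -16683/19306 + 12*sqrt(26)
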